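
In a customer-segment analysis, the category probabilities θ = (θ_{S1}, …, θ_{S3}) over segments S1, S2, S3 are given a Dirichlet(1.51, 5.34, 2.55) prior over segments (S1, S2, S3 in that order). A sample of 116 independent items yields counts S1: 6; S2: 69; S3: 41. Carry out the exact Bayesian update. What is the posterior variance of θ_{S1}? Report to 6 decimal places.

The Dirichlet prior is conjugate to the Multinomial likelihood: each posterior αⱼ = prior αⱼ + observed count nⱼ.
Posterior concentration: (7.51, 74.34, 43.55), total = 125.40.
Var[θ_j] = α_j(Σα−α_j)/((Σα)²(Σα+1)) = 7.51·117.89/(125.40²·126.40) = 0.000445.

0.000445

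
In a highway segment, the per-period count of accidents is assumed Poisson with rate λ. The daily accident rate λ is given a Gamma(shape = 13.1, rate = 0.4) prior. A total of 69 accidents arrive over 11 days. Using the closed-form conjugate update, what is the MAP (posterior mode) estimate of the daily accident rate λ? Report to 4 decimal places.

With a Gamma(shape α, rate β) prior, the Poisson likelihood is conjugate: the posterior is Gamma(α + ΣXᵢ, β + n).
Posterior: Gamma(α+S, β+n) = Gamma(13.1+69, 0.4+11) = Gamma(82.1, 11.4).
Mode of Gamma(α,β) for α≥1 is (α−1)/β = 81.1/11.4 = 7.1140.

7.1140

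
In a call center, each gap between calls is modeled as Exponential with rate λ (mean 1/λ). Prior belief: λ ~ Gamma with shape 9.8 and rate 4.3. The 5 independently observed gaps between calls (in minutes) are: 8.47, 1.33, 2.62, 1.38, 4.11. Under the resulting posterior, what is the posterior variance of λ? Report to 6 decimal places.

0.030003

With a Gamma(shape α, rate β) prior on the exponential rate λ, the posterior after n observations with total T = Σxᵢ is Gamma(α+n, β+T).
Sum of observations T = 17.91 minutes; n = 5.
Posterior: Gamma(9.8+5, 4.3+17.91) = Gamma(14.8, 22.21).
Var = α/β² = 0.030003.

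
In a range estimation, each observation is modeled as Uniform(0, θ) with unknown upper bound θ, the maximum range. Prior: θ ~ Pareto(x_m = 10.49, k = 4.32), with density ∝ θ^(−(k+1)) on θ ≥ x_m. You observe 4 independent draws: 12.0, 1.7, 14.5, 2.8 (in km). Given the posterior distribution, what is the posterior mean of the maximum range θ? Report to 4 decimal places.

A Pareto(scale x_m, shape k) prior on the upper bound θ of Uniform(0, θ) is conjugate: posterior is Pareto(max(x_m, max xᵢ), k + n).
Sample maximum = 14.5; prior scale x_m = 10.49 → posterior scale = max = 14.50.
Posterior shape = 4.32 + 4 = 8.32.
E[θ|data] = k·x_m/(k−1) = 8.32·14.50/7.32 = 16.4809.

16.4809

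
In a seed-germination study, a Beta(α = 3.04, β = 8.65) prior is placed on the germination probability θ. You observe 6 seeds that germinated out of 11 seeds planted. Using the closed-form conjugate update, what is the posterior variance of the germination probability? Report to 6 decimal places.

The Beta prior is conjugate to a Binomial/Bernoulli likelihood; the update adds successes to α and failures to β.
Posterior: Beta(α+k, β+n−k) = Beta(3.04+6, 8.65+5) = Beta(9.04, 13.65).
Var = αβ/((α+β)²(α+β+1)) = 9.04·13.65/(22.69²·23.69) = 0.010117.

0.010117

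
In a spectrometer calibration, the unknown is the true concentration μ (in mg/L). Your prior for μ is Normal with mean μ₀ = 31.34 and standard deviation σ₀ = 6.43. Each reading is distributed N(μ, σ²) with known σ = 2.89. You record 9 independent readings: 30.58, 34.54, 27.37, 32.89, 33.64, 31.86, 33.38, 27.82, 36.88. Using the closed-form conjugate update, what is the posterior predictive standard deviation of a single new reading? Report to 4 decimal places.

3.0430

For Normal data with known variance σ², a Normal(μ₀, σ₀²) prior on μ is conjugate. Posterior precision = 1/σ₀² + n/σ²; posterior mean is the precision-weighted average of μ₀ and x̄.
σ₀² = 6.43² = 41.3449, σ² = 2.89² = 8.3521; σ² + n·σ₀² = 8.3521 + 9·41.3449 = 380.4562.
Posterior precision = 1/σ₀² + n/σ² = 1/41.3449 + 9/8.3521 = (σ² + n·σ₀²)/(σ₀²σ²) = 380.4562/(41.3449·8.3521); posterior variance σₙ² = σ₀²σ²/(σ² + n·σ₀²) = 41.3449·8.3521/380.4562 = 0.907639.
Predictive variance for one new observation = σₙ² + σ² = 41.3449·8.3521/380.4562 + 8.3521 = σ²·(σ₀² + 380.4562)/380.4562 = 8.3521·421.8011/380.4562 = 9.259739; SD = √(8.3521·421.8011/380.4562) = 3.0430.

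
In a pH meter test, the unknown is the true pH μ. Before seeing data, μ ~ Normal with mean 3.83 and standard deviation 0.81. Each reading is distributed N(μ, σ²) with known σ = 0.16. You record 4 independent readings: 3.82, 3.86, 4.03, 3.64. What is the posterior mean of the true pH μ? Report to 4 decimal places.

3.8374

For Normal data with known variance σ², a Normal(μ₀, σ₀²) prior on μ is conjugate. Posterior precision = 1/σ₀² + n/σ²; posterior mean is the precision-weighted average of μ₀ and x̄.
Σxᵢ = 3.82 + 3.86 + 4.03 + 3.64 = 15.35, so n·x̄ = 15.35.
σ₀² = 0.81² = 0.6561, σ² = 0.16² = 0.0256; σ² + n·σ₀² = 0.0256 + 4·0.6561 = 2.65.
Posterior mean = (μ₀/σ₀² + n·x̄/σ²)/(1/σ₀² + n/σ²) = (σ²·μ₀ + σ₀²·n·x̄)/(σ² + n·σ₀²) = (0.0256·3.83 + 0.6561·15.35)/2.65 = 10.169183/2.65 = 3.8374.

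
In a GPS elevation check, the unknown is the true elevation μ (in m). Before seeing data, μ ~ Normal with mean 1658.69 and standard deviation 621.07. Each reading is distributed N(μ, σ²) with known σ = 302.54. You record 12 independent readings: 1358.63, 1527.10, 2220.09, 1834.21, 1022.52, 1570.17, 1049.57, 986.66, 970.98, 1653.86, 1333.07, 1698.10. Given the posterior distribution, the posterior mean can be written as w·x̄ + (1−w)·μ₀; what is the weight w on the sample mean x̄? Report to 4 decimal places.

For Normal data with known variance σ², a Normal(μ₀, σ₀²) prior on μ is conjugate. Posterior precision = 1/σ₀² + n/σ²; posterior mean is the precision-weighted average of μ₀ and x̄.
σ₀² = 621.07² = 385727.9449, σ² = 302.54² = 91530.4516. Prior precision 1/σ₀² = 1/385727.9449; data precision n/σ² = 12/91530.4516.
w = (n/σ²)/(1/σ₀² + n/σ²) = n·σ₀²/(σ² + n·σ₀²) = 12·385727.9449/(91530.4516 + 12·385727.9449) = 4628735.3388/4720265.7904 = 0.9806.

0.9806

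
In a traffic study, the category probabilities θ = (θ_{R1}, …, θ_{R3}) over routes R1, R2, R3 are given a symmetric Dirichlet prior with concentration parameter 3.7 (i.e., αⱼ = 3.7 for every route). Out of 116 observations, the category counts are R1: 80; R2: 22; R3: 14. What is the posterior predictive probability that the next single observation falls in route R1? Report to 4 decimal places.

0.6585

The Dirichlet prior is conjugate to the Multinomial likelihood: each posterior αⱼ = prior αⱼ + observed count nⱼ.
Posterior concentration: (83.7, 25.7, 17.7), total = 127.1.
P(next = R1 | data) = α_{R1}/Σα = 0.6585.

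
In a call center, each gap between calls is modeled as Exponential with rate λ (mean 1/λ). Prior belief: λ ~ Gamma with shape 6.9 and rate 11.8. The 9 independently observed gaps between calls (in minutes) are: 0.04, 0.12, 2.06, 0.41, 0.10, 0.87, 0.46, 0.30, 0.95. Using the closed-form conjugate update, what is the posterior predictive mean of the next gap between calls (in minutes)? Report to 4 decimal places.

1.1483

With a Gamma(shape α, rate β) prior on the exponential rate λ, the posterior after n observations with total T = Σxᵢ is Gamma(α+n, β+T).
Sum of observations T = 5.31 minutes; n = 9.
Posterior: Gamma(6.9+9, 11.8+5.31) = Gamma(15.9, 17.11).
The predictive distribution for the next observation is Lomax; its mean is β/(α−1) = 17.11/14.9 = 1.1483.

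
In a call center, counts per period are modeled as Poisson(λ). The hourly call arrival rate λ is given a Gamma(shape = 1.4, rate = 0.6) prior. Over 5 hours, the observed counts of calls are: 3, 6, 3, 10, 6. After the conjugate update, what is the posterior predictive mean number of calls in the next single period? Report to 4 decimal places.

With a Gamma(shape α, rate β) prior, the Poisson likelihood is conjugate: the posterior is Gamma(α + ΣXᵢ, β + n).
Sum of counts S = 28 over n = 5 hours.
Posterior: Gamma(α+S, β+n) = Gamma(1.4+28, 0.6+5) = Gamma(29.4, 5.6).
The predictive distribution for one future period is NegBinom with mean α/β = 5.2500.

5.2500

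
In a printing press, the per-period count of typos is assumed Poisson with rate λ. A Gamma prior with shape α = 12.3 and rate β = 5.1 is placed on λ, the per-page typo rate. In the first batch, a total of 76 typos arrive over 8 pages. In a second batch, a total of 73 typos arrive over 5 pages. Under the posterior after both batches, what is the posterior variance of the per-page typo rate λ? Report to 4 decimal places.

0.4924

With a Gamma(shape α, rate β) prior, the Poisson likelihood is conjugate: the posterior is Gamma(α + ΣXᵢ, β + n).
After batch 1: Gamma(α+S, β+n) = Gamma(12.3+76, 5.1+8) = Gamma(88.3, 13.1).
After batch 2: Gamma(α+S, β+n) = Gamma(88.3+73, 13.1+5) = Gamma(161.3, 18.1).
Var = α/β² = 161.3/18.1² = 0.4924.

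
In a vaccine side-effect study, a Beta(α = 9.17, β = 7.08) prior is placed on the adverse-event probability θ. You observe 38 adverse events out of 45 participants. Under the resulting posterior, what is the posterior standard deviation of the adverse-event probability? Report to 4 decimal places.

0.0533

The Beta prior is conjugate to a Binomial/Bernoulli likelihood; the update adds successes to α and failures to β.
Posterior: Beta(α+k, β+n−k) = Beta(9.17+38, 7.08+7) = Beta(47.17, 14.08).
Var = αβ/((α+β)²(α+β+1)) = 47.17·14.08/(61.25²·62.25) = 0.00284392; SD = √0.00284392 = 0.0533.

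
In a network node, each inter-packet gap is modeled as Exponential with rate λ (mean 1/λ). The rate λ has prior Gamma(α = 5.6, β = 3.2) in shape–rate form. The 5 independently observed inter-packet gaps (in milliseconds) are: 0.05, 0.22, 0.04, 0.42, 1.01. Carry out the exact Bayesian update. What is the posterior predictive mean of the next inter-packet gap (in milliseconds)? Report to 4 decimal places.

0.5146

With a Gamma(shape α, rate β) prior on the exponential rate λ, the posterior after n observations with total T = Σxᵢ is Gamma(α+n, β+T).
Sum of observations T = 1.74 milliseconds; n = 5.
Posterior: Gamma(5.6+5, 3.2+1.74) = Gamma(10.6, 4.94).
The predictive distribution for the next observation is Lomax; its mean is β/(α−1) = 4.94/9.6 = 0.5146.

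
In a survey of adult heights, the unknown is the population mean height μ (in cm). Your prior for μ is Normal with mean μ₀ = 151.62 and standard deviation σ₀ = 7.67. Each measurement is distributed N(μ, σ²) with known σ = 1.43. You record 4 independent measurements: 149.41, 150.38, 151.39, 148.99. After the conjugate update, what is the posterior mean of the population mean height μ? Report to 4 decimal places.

150.0561

For Normal data with known variance σ², a Normal(μ₀, σ₀²) prior on μ is conjugate. Posterior precision = 1/σ₀² + n/σ²; posterior mean is the precision-weighted average of μ₀ and x̄.
Σxᵢ = 149.41 + 150.38 + 151.39 + 148.99 = 600.17, so n·x̄ = 600.17.
σ₀² = 7.67² = 58.8289, σ² = 1.43² = 2.0449; σ² + n·σ₀² = 2.0449 + 4·58.8289 = 237.3605.
Posterior mean = (μ₀/σ₀² + n·x̄/σ²)/(1/σ₀² + n/σ²) = (σ²·μ₀ + σ₀²·n·x̄)/(σ² + n·σ₀²) = (2.0449·151.62 + 58.8289·600.17)/237.3605 = 35617.388651/237.3605 = 150.0561.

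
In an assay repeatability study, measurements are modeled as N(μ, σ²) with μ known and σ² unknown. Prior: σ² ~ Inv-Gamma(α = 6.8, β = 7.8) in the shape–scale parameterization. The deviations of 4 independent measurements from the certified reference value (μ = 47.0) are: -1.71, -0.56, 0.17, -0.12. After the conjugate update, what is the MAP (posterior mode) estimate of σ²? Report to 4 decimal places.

0.9633

With known mean μ and an Inverse-Gamma(α, β) prior on σ², the Normal likelihood is conjugate: posterior is Inv-Gamma(α + n/2, β + Σ(xᵢ−μ)²/2).
Σ(xᵢ−μ)² = (-1.71)² + (-0.56)² + (0.17)² + (-0.12)² = 3.2810.
Posterior: Inv-Gamma(6.8 + 4/2, 7.8 + 3.2810/2) = Inv-Gamma(8.80, 9.44050).
Mode = β/(α+1) = 9.44050/9.80 = 0.9633.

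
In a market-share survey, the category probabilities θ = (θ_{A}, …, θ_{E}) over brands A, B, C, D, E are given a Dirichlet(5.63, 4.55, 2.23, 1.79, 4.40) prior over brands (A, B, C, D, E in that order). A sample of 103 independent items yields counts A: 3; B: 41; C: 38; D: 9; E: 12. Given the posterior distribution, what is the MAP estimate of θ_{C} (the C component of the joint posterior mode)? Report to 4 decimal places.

The Dirichlet prior is conjugate to the Multinomial likelihood: each posterior αⱼ = prior αⱼ + observed count nⱼ.
Posterior concentration: (8.63, 45.55, 40.23, 10.79, 16.40), total = 121.60.
Joint mode component: (α_{C}−1)/(Σα−K) = 39.23/116.60 = 0.3364.

0.3364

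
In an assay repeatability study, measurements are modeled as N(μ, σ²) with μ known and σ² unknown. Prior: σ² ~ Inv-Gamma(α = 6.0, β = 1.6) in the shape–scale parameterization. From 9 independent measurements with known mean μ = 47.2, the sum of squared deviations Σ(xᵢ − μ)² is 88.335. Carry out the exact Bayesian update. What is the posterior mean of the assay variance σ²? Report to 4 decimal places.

4.8176

With known mean μ and an Inverse-Gamma(α, β) prior on σ², the Normal likelihood is conjugate: posterior is Inv-Gamma(α + n/2, β + Σ(xᵢ−μ)²/2).
Posterior: Inv-Gamma(6.0 + 9/2, 1.6 + 88.335/2) = Inv-Gamma(10.50, 45.7675).
E[σ²|data] = β/(α−1) = 45.7675/9.50 = 4.8176.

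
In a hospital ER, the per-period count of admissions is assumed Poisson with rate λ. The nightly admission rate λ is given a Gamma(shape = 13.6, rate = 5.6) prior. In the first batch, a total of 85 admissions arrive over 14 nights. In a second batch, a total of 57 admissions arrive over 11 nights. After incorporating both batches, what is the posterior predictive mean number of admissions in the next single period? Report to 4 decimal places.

With a Gamma(shape α, rate β) prior, the Poisson likelihood is conjugate: the posterior is Gamma(α + ΣXᵢ, β + n).
After batch 1: Gamma(α+S, β+n) = Gamma(13.6+85, 5.6+14) = Gamma(98.6, 19.6).
After batch 2: Gamma(α+S, β+n) = Gamma(98.6+57, 19.6+11) = Gamma(155.6, 30.6).
The predictive distribution for one future period is NegBinom with mean α/β = 5.0850.

5.0850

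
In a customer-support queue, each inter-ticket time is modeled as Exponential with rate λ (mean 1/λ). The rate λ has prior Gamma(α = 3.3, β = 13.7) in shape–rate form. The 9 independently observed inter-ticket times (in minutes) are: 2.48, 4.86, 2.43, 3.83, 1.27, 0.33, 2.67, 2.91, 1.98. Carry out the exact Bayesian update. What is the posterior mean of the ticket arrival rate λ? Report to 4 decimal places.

0.3374

With a Gamma(shape α, rate β) prior on the exponential rate λ, the posterior after n observations with total T = Σxᵢ is Gamma(α+n, β+T).
Sum of observations T = 22.76 minutes; n = 9.
Posterior: Gamma(3.3+9, 13.7+22.76) = Gamma(12.3, 36.46).
Posterior mean of λ = α/β = 12.3/36.46 = 0.3374.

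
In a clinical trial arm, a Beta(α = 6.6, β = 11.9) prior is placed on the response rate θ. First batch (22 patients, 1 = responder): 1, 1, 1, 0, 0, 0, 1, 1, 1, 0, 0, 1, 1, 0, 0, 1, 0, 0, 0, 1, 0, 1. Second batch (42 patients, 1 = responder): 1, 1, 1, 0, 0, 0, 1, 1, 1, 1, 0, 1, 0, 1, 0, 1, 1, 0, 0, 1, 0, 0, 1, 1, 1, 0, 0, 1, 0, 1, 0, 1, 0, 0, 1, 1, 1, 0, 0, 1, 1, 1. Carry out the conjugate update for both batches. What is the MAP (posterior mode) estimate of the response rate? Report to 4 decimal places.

The Beta prior is conjugate to a Binomial/Bernoulli likelihood; the update adds successes to α and failures to β.
After batch 1: Beta(6.6+11, 11.9+11) = Beta(17.6, 22.9).
After batch 2: Beta(17.6+24, 22.9+18) = Beta(41.6, 40.9).
Mode of Beta(a,b) for a,b>1 is (a−1)/(a+b−2) = 40.6/80.5 = 0.5043.

0.5043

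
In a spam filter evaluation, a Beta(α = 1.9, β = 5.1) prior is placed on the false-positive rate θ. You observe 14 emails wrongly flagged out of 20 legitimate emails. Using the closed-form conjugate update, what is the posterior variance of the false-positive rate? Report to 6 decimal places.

0.008646

The Beta prior is conjugate to a Binomial/Bernoulli likelihood; the update adds successes to α and failures to β.
Posterior: Beta(α+k, β+n−k) = Beta(1.9+14, 5.1+6) = Beta(15.9, 11.1).
Var = αβ/((α+β)²(α+β+1)) = 15.9·11.1/(27.0²·28.0) = 0.008646.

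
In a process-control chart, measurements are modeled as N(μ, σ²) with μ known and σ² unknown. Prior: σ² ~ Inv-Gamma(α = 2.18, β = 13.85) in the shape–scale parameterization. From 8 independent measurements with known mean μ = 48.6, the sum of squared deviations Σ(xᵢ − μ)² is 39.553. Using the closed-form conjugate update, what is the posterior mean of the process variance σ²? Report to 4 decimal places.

With known mean μ and an Inverse-Gamma(α, β) prior on σ², the Normal likelihood is conjugate: posterior is Inv-Gamma(α + n/2, β + Σ(xᵢ−μ)²/2).
Posterior: Inv-Gamma(2.18 + 8/2, 13.85 + 39.553/2) = Inv-Gamma(6.18, 33.6265).
E[σ²|data] = β/(α−1) = 33.6265/5.18 = 6.4916.

6.4916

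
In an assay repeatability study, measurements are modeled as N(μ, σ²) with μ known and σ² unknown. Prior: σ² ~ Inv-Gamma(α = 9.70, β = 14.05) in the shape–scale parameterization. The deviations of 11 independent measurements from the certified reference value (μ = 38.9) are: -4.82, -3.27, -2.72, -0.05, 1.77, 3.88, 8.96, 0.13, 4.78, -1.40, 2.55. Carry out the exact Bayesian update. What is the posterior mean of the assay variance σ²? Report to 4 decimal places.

With known mean μ and an Inverse-Gamma(α, β) prior on σ², the Normal likelihood is conjugate: posterior is Inv-Gamma(α + n/2, β + Σ(xᵢ−μ)²/2).
Σ(xᵢ−μ)² = (-4.82)² + (-3.27)² + (-2.72)² + (-0.05)² + (1.77)² + (3.88)² + (8.96)² + (0.13)² + (4.78)² + (-1.40)² + (2.55)² = 171.1229.
Posterior: Inv-Gamma(9.70 + 11/2, 14.05 + 171.1229/2) = Inv-Gamma(15.20, 99.61145).
E[σ²|data] = β/(α−1) = 99.61145/14.20 = 7.0149.

7.0149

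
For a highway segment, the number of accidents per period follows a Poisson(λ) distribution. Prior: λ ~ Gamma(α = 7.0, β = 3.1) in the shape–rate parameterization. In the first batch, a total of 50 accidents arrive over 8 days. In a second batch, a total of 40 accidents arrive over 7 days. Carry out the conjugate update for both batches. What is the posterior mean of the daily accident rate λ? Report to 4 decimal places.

With a Gamma(shape α, rate β) prior, the Poisson likelihood is conjugate: the posterior is Gamma(α + ΣXᵢ, β + n).
After batch 1: Gamma(α+S, β+n) = Gamma(7.0+50, 3.1+8) = Gamma(57.0, 11.1).
After batch 2: Gamma(α+S, β+n) = Gamma(57.0+40, 11.1+7) = Gamma(97.0, 18.1).
Posterior mean = α/β = 97.0/18.1 = 5.3591.

5.3591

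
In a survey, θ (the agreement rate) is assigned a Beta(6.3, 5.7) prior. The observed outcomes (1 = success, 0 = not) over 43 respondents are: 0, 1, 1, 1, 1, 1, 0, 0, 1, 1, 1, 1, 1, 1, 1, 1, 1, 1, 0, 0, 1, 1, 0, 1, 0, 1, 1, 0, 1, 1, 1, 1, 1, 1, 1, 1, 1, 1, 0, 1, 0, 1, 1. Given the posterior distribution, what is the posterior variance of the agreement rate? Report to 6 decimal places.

0.003642

The Beta prior is conjugate to a Binomial/Bernoulli likelihood; the update adds successes to α and failures to β.
Posterior: Beta(α+k, β+n−k) = Beta(6.3+33, 5.7+10) = Beta(39.3, 15.7).
Var = αβ/((α+β)²(α+β+1)) = 39.3·15.7/(55.0²·56.0) = 0.003642.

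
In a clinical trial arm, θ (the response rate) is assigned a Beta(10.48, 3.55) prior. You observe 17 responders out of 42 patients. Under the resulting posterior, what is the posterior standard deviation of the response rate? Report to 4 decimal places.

0.0662

The Beta prior is conjugate to a Binomial/Bernoulli likelihood; the update adds successes to α and failures to β.
Posterior: Beta(α+k, β+n−k) = Beta(10.48+17, 3.55+25) = Beta(27.48, 28.55).
Var = αβ/((α+β)²(α+β+1)) = 27.48·28.55/(56.03²·57.03) = 0.00438206; SD = √0.00438206 = 0.0662.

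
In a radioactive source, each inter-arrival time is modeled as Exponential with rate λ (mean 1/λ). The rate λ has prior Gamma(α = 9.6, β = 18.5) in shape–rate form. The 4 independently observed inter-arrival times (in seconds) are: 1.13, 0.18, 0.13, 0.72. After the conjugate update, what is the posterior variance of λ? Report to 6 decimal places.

With a Gamma(shape α, rate β) prior on the exponential rate λ, the posterior after n observations with total T = Σxᵢ is Gamma(α+n, β+T).
Sum of observations T = 2.16 seconds; n = 4.
Posterior: Gamma(9.6+4, 18.5+2.16) = Gamma(13.6, 20.66).
Var = α/β² = 0.031862.

0.031862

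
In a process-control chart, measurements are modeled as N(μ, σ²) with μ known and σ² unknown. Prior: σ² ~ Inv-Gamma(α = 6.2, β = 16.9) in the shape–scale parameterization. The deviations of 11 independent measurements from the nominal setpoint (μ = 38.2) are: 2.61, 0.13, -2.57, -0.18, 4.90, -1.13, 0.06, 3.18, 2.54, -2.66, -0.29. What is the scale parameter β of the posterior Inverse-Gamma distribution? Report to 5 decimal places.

With known mean μ and an Inverse-Gamma(α, β) prior on σ², the Normal likelihood is conjugate: posterior is Inv-Gamma(α + n/2, β + Σ(xᵢ−μ)²/2).
Σ(xᵢ−μ)² = (2.61)² + (0.13)² + (-2.57)² + (-0.18)² + (4.90)² + (-1.13)² + (0.06)² + (3.18)² + (2.54)² + (-2.66)² + (-0.29)² = 62.4805.
Posterior: Inv-Gamma(6.2 + 11/2, 16.9 + 62.4805/2) = Inv-Gamma(11.70, 48.14025).
Posterior β = 48.14025.

48.14025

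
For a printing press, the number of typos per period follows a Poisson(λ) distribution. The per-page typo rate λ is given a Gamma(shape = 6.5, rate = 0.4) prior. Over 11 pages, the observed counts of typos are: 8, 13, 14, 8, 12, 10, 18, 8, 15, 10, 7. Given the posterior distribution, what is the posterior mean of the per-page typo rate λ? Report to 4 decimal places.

With a Gamma(shape α, rate β) prior, the Poisson likelihood is conjugate: the posterior is Gamma(α + ΣXᵢ, β + n).
Sum of counts S = 123 over n = 11 pages.
Posterior: Gamma(α+S, β+n) = Gamma(6.5+123, 0.4+11) = Gamma(129.5, 11.4).
Posterior mean = α/β = 129.5/11.4 = 11.3596.

11.3596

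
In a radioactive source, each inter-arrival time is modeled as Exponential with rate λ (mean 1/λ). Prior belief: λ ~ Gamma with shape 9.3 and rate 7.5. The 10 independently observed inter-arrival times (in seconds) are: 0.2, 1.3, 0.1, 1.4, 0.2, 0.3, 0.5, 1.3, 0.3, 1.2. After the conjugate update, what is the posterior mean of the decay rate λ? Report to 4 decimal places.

1.3497

With a Gamma(shape α, rate β) prior on the exponential rate λ, the posterior after n observations with total T = Σxᵢ is Gamma(α+n, β+T).
Sum of observations T = 6.8 seconds; n = 10.
Posterior: Gamma(9.3+10, 7.5+6.8) = Gamma(19.3, 14.3).
Posterior mean of λ = α/β = 19.3/14.3 = 1.3497.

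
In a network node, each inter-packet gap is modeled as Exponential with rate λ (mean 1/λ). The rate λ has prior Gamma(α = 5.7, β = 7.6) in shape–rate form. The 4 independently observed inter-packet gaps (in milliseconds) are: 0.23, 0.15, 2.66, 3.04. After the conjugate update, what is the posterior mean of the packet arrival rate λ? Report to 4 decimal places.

0.7091

With a Gamma(shape α, rate β) prior on the exponential rate λ, the posterior after n observations with total T = Σxᵢ is Gamma(α+n, β+T).
Sum of observations T = 6.08 milliseconds; n = 4.
Posterior: Gamma(5.7+4, 7.6+6.08) = Gamma(9.7, 13.68).
Posterior mean of λ = α/β = 9.7/13.68 = 0.7091.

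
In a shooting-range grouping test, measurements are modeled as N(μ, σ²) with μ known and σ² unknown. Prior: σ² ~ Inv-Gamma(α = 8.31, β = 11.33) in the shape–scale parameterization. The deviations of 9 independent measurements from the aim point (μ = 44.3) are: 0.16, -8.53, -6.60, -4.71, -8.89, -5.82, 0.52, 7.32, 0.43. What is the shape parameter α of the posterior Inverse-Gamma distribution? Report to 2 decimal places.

With known mean μ and an Inverse-Gamma(α, β) prior on σ², the Normal likelihood is conjugate: posterior is Inv-Gamma(α + n/2, β + Σ(xᵢ−μ)²/2).
Σ(xᵢ−μ)² = (0.16)² + (-8.53)² + (-6.60)² + (-4.71)² + (-8.89)² + (-5.82)² + (0.52)² + (7.32)² + (0.43)² = 305.4728.
Posterior: Inv-Gamma(8.31 + 9/2, 11.33 + 305.4728/2) = Inv-Gamma(12.81, 164.06640).
Posterior α = 12.81.

12.81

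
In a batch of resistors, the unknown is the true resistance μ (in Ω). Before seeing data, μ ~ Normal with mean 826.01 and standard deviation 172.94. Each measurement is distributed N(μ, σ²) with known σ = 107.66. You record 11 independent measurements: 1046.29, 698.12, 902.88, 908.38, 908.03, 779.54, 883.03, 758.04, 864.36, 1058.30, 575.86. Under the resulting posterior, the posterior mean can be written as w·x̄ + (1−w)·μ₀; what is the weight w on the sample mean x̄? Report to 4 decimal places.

0.9660

For Normal data with known variance σ², a Normal(μ₀, σ₀²) prior on μ is conjugate. Posterior precision = 1/σ₀² + n/σ²; posterior mean is the precision-weighted average of μ₀ and x̄.
σ₀² = 172.94² = 29908.2436, σ² = 107.66² = 11590.6756. Prior precision 1/σ₀² = 1/29908.2436; data precision n/σ² = 11/11590.6756.
w = (n/σ²)/(1/σ₀² + n/σ²) = n·σ₀²/(σ² + n·σ₀²) = 11·29908.2436/(11590.6756 + 11·29908.2436) = 328990.6796/340581.3552 = 0.9660.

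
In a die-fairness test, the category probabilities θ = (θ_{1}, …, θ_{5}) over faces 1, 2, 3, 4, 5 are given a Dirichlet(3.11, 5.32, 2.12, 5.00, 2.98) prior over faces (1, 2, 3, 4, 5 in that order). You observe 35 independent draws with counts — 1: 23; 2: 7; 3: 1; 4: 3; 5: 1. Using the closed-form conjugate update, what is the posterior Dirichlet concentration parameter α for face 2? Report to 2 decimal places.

The Dirichlet prior is conjugate to the Multinomial likelihood: each posterior αⱼ = prior αⱼ + observed count nⱼ.
Posterior concentration: (26.11, 12.32, 3.12, 8.00, 3.98), total = 53.53.
α_{2} = 5.32 + 7 = 12.32.

12.32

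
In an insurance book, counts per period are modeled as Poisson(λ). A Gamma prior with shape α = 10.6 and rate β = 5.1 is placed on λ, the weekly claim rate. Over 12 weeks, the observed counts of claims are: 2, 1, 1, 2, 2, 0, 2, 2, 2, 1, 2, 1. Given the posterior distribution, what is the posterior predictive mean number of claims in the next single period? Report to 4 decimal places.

With a Gamma(shape α, rate β) prior, the Poisson likelihood is conjugate: the posterior is Gamma(α + ΣXᵢ, β + n).
Sum of counts S = 18 over n = 12 weeks.
Posterior: Gamma(α+S, β+n) = Gamma(10.6+18, 5.1+12) = Gamma(28.6, 17.1).
The predictive distribution for one future period is NegBinom with mean α/β = 1.6725.

1.6725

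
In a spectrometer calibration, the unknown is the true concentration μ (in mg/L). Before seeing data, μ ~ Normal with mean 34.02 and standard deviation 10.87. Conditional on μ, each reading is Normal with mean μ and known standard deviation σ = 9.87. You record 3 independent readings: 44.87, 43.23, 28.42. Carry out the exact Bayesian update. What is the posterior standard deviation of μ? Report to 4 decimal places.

For Normal data with known variance σ², a Normal(μ₀, σ₀²) prior on μ is conjugate. Posterior precision = 1/σ₀² + n/σ²; posterior mean is the precision-weighted average of μ₀ and x̄.
σ₀² = 10.87² = 118.1569, σ² = 9.87² = 97.4169; σ² + n·σ₀² = 97.4169 + 3·118.1569 = 451.8876.
Posterior precision = 1/σ₀² + n/σ² = 1/118.1569 + 3/97.4169 = (σ² + n·σ₀²)/(σ₀²σ²) = 451.8876/(118.1569·97.4169); posterior variance σₙ² = σ₀²σ²/(σ² + n·σ₀²) = 118.1569·97.4169/451.8876 = 25.471995.
Posterior SD = √σₙ² = √(118.1569·97.4169/451.8876) = 5.0470.

5.0470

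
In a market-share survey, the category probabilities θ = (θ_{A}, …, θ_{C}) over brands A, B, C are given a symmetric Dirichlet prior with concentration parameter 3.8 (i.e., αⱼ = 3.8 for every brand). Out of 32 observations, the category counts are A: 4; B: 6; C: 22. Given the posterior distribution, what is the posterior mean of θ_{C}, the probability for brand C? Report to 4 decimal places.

0.5945

The Dirichlet prior is conjugate to the Multinomial likelihood: each posterior αⱼ = prior αⱼ + observed count nⱼ.
Posterior concentration: (7.8, 9.8, 25.8), total = 43.4.
E[θ_{C}|data] = α_{C}/Σα = 25.8/43.4 = 0.5945.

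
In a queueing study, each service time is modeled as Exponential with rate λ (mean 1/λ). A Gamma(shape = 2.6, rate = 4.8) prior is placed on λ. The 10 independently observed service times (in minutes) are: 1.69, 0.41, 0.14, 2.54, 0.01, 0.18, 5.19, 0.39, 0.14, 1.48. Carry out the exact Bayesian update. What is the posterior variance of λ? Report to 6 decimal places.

With a Gamma(shape α, rate β) prior on the exponential rate λ, the posterior after n observations with total T = Σxᵢ is Gamma(α+n, β+T).
Sum of observations T = 12.17 minutes; n = 10.
Posterior: Gamma(2.6+10, 4.8+12.17) = Gamma(12.6, 16.97).
Var = α/β² = 0.043753.

0.043753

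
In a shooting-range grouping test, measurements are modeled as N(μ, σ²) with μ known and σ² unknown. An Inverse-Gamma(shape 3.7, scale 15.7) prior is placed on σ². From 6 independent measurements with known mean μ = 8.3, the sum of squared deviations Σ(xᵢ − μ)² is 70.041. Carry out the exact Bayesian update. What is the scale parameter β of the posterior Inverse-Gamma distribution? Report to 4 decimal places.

With known mean μ and an Inverse-Gamma(α, β) prior on σ², the Normal likelihood is conjugate: posterior is Inv-Gamma(α + n/2, β + Σ(xᵢ−μ)²/2).
Posterior: Inv-Gamma(3.7 + 6/2, 15.7 + 70.041/2) = Inv-Gamma(6.70, 50.7205).
Posterior β = 50.7205.

50.7205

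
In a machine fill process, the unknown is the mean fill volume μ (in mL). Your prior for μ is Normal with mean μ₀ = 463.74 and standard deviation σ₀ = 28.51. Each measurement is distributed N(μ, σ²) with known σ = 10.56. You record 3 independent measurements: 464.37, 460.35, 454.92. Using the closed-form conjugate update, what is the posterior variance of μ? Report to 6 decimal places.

35.545656

For Normal data with known variance σ², a Normal(μ₀, σ₀²) prior on μ is conjugate. Posterior precision = 1/σ₀² + n/σ²; posterior mean is the precision-weighted average of μ₀ and x̄.
σ₀² = 28.51² = 812.8201, σ² = 10.56² = 111.5136; σ² + n·σ₀² = 111.5136 + 3·812.8201 = 2549.9739.
Posterior precision = 1/σ₀² + n/σ² = 1/812.8201 + 3/111.5136 = (σ² + n·σ₀²)/(σ₀²σ²) = 2549.9739/(812.8201·111.5136); posterior variance σₙ² = σ₀²σ²/(σ² + n·σ₀²) = 812.8201·111.5136/2549.9739 = 35.545656.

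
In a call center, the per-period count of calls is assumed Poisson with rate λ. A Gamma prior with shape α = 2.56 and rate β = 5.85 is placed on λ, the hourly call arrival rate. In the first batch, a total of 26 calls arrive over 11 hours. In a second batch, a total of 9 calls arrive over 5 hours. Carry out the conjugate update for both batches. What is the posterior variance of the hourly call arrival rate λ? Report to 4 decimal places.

With a Gamma(shape α, rate β) prior, the Poisson likelihood is conjugate: the posterior is Gamma(α + ΣXᵢ, β + n).
After batch 1: Gamma(α+S, β+n) = Gamma(2.56+26, 5.85+11) = Gamma(28.56, 16.85).
After batch 2: Gamma(α+S, β+n) = Gamma(28.56+9, 16.85+5) = Gamma(37.56, 21.85).
Var = α/β² = 37.56/21.85² = 0.0787.

0.0787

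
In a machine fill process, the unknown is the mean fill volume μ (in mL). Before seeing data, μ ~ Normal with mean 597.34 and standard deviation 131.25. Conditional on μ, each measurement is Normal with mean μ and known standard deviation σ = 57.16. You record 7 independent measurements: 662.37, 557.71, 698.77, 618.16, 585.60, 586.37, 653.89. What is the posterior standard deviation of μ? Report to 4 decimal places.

For Normal data with known variance σ², a Normal(μ₀, σ₀²) prior on μ is conjugate. Posterior precision = 1/σ₀² + n/σ²; posterior mean is the precision-weighted average of μ₀ and x̄.
σ₀² = 131.25² = 17226.5625, σ² = 57.16² = 3267.2656; σ² + n·σ₀² = 3267.2656 + 7·17226.5625 = 123853.2031.
Posterior precision = 1/σ₀² + n/σ² = 1/17226.5625 + 7/3267.2656 = (σ² + n·σ₀²)/(σ₀²σ²) = 123853.2031/(17226.5625·3267.2656); posterior variance σₙ² = σ₀²σ²/(σ² + n·σ₀²) = 17226.5625·3267.2656/123853.2031 = 454.439237.
Posterior SD = √σₙ² = √(17226.5625·3267.2656/123853.2031) = 21.3176.

21.3176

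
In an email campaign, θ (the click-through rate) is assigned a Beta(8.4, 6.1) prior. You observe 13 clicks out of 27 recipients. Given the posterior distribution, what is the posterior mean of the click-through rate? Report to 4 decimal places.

The Beta prior is conjugate to a Binomial/Bernoulli likelihood; the update adds successes to α and failures to β.
Posterior: Beta(α+k, β+n−k) = Beta(8.4+13, 6.1+14) = Beta(21.4, 20.1).
Posterior mean = α/(α+β) = 21.4/41.5 = 0.5157.

0.5157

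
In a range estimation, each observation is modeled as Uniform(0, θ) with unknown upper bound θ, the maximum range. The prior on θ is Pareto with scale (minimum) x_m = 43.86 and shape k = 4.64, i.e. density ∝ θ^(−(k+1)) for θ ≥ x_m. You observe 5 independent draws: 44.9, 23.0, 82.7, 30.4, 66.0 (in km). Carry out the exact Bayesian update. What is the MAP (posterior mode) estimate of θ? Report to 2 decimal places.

A Pareto(scale x_m, shape k) prior on the upper bound θ of Uniform(0, θ) is conjugate: posterior is Pareto(max(x_m, max xᵢ), k + n).
Sample maximum = 82.7; prior scale x_m = 43.86 → posterior scale = max = 82.70.
Posterior shape = 4.64 + 5 = 9.64.
The Pareto density is decreasing on [x_m, ∞), so the mode is x_m = 82.70.

82.70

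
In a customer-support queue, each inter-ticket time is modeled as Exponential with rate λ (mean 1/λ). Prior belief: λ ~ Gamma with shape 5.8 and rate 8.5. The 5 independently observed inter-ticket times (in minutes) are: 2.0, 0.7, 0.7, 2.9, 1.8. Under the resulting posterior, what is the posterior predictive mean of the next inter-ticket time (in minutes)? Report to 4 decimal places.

With a Gamma(shape α, rate β) prior on the exponential rate λ, the posterior after n observations with total T = Σxᵢ is Gamma(α+n, β+T).
Sum of observations T = 8.1 minutes; n = 5.
Posterior: Gamma(5.8+5, 8.5+8.1) = Gamma(10.8, 16.6).
The predictive distribution for the next observation is Lomax; its mean is β/(α−1) = 16.6/9.8 = 1.6939.

1.6939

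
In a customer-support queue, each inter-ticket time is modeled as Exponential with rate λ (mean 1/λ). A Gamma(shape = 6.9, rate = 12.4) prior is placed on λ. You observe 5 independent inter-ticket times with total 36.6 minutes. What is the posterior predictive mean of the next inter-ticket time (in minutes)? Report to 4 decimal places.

4.4954

With a Gamma(shape α, rate β) prior on the exponential rate λ, the posterior after n observations with total T = Σxᵢ is Gamma(α+n, β+T).
Posterior: Gamma(6.9+5, 12.4+36.6) = Gamma(11.9, 49.0).
The predictive distribution for the next observation is Lomax; its mean is β/(α−1) = 49.0/10.9 = 4.4954.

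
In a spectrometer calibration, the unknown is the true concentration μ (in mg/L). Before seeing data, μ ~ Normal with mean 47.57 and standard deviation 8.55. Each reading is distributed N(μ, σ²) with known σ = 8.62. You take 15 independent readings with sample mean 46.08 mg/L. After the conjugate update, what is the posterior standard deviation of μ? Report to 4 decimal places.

For Normal data with known variance σ², a Normal(μ₀, σ₀²) prior on μ is conjugate. Posterior precision = 1/σ₀² + n/σ²; posterior mean is the precision-weighted average of μ₀ and x̄.
σ₀² = 8.55² = 73.1025, σ² = 8.62² = 74.3044; σ² + n·σ₀² = 74.3044 + 15·73.1025 = 1170.8419.
Posterior precision = 1/σ₀² + n/σ² = 1/73.1025 + 15/74.3044 = (σ² + n·σ₀²)/(σ₀²σ²) = 1170.8419/(73.1025·74.3044); posterior variance σₙ² = σ₀²σ²/(σ² + n·σ₀²) = 73.1025·74.3044/1170.8419 = 4.639258.
Posterior SD = √σₙ² = √(73.1025·74.3044/1170.8419) = 2.1539.

2.1539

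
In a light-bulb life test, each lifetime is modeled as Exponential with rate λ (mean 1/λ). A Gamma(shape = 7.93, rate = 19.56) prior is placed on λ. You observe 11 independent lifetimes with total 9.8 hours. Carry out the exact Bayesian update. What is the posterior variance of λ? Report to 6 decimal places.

With a Gamma(shape α, rate β) prior on the exponential rate λ, the posterior after n observations with total T = Σxᵢ is Gamma(α+n, β+T).
Posterior: Gamma(7.93+11, 19.56+9.8) = Gamma(18.93, 29.36).
Var = α/β² = 0.021960.

0.021960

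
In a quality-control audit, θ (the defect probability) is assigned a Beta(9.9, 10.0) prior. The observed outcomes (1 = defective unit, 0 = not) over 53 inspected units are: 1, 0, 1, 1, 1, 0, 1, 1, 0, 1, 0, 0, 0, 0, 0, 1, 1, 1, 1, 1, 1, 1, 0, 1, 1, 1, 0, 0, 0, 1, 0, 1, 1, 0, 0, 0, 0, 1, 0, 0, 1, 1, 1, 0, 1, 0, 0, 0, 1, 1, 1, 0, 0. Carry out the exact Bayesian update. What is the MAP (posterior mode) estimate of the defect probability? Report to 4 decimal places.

The Beta prior is conjugate to a Binomial/Bernoulli likelihood; the update adds successes to α and failures to β.
Posterior: Beta(α+k, β+n−k) = Beta(9.9+28, 10.0+25) = Beta(37.9, 35.0).
Mode of Beta(a,b) for a,b>1 is (a−1)/(a+b−2) = 36.9/70.9 = 0.5205.

0.5205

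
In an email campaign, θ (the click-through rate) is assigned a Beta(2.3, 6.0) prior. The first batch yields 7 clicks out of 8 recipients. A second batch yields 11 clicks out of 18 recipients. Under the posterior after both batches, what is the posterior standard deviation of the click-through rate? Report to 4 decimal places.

0.0827

The Beta prior is conjugate to a Binomial/Bernoulli likelihood; the update adds successes to α and failures to β.
After batch 1: Beta(2.3+7, 6.0+1) = Beta(9.3, 7.0).
After batch 2: Beta(9.3+11, 7.0+7) = Beta(20.3, 14.0).
Var = αβ/((α+β)²(α+β+1)) = 20.3·14.0/(34.3²·35.3) = 0.00684323; SD = √0.00684323 = 0.0827.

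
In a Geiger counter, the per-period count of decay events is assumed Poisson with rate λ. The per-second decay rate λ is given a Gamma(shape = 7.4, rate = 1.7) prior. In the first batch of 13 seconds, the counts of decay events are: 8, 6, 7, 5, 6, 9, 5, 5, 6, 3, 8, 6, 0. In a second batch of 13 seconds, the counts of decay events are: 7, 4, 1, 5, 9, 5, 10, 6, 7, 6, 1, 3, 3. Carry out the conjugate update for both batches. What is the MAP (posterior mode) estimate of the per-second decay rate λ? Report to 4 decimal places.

With a Gamma(shape α, rate β) prior, the Poisson likelihood is conjugate: the posterior is Gamma(α + ΣXᵢ, β + n).
Batch 1: sum of counts S = 74 over n = 13 seconds.
After batch 1: Gamma(α+S, β+n) = Gamma(7.4+74, 1.7+13) = Gamma(81.4, 14.7).
Batch 2: sum of counts S = 67 over n = 13 seconds.
After batch 2: Gamma(α+S, β+n) = Gamma(81.4+67, 14.7+13) = Gamma(148.4, 27.7).
Mode of Gamma(α,β) for α≥1 is (α−1)/β = 147.4/27.7 = 5.3213.

5.3213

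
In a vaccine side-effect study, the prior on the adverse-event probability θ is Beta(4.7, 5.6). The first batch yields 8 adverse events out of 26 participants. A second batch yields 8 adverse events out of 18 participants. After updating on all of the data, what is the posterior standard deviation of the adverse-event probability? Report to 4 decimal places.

0.0653

The Beta prior is conjugate to a Binomial/Bernoulli likelihood; the update adds successes to α and failures to β.
After batch 1: Beta(4.7+8, 5.6+18) = Beta(12.7, 23.6).
After batch 2: Beta(12.7+8, 23.6+10) = Beta(20.7, 33.6).
Var = αβ/((α+β)²(α+β+1)) = 20.7·33.6/(54.3²·55.3) = 0.00426565; SD = √0.00426565 = 0.0653.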